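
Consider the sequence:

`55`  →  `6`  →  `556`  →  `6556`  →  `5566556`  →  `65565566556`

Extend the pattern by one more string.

Each term (from the third on) is the two preceding terms concatenated in order: term 3 = 55·6 = 556.
The next term joins 5566556 and 65565566556.

556655665565566556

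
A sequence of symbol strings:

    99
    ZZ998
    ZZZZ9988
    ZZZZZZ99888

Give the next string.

ZZZZZZZZ998888

Every step adds ZZ to the front and 8 to the end of the previous string.
So the next term is ZZ·ZZZZZZ99888·8.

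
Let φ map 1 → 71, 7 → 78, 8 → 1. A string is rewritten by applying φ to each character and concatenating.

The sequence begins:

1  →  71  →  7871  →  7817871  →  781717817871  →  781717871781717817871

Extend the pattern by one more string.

7817178717817871781717871781717817871

Applying the rule to each of the 21 symbols of 781717871781717817871 gives the pieces 78 1 71 78 71 78 1 78 71 78 1 71 78 71 78 1 71 78 1 78 71, which concatenate to the answer.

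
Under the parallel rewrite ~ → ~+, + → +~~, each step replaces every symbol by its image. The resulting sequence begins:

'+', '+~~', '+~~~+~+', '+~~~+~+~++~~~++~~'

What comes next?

Applying the rule to each of the 17 symbols of +~~~+~+~++~~~++~~ gives the pieces +~~ ~+ ~+ ~+ +~~ ~+ +~~ ~+ +~~ +~~ ~+ ~+ ~+ +~~ +~~ ~+ ~+, which concatenate to the answer.

+~~~+~+~++~~~++~~~++~~+~~~+~+~++~~+~~~+~+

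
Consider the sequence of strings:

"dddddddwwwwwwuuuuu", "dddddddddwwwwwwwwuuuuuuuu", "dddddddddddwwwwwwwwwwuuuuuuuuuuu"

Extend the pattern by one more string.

The n-th term is 2n+3 d's then 2n+2 w's then 3n-1 u's, where the shown terms are n = 2, 3, 4.
Setting n = 5 gives 13, 12, 14 characters in each block.

dddddddddddddwwwwwwwwwwwwuuuuuuuuuuuuuu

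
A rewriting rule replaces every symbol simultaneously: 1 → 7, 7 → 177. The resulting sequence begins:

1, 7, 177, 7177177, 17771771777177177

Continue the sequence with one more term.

Replace each of the 17 characters of 17771771777177177 in place — 7 177 177 177 7 177 177 7 177 177 177 7 177 177 7 177 177 — and concatenate.

71771771777177177717717717771771777177177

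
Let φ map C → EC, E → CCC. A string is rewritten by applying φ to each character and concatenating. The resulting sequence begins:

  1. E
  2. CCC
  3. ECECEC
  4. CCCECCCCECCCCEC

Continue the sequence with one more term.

Applying the rule to each of the 15 symbols of CCCECCCCECCCCEC gives the pieces EC EC EC CCC EC EC EC EC CCC EC EC EC EC CCC EC, which concatenate to the answer.

ECECECCCCECECECECCCCECECECECCCCEC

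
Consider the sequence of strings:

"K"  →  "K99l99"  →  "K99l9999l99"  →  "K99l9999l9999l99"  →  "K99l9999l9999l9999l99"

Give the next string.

Each term is the previous one with 99l99 appended.
Applying this once more to K99l9999l9999l9999l99:

K99l9999l9999l9999l9999l99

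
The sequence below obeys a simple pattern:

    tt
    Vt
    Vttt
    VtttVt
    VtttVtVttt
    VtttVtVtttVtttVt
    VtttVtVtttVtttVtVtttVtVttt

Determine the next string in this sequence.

VtttVtVtttVtttVtVtttVtVtttVtttVtVtttVtttVt

From term 3 onward, concatenate the last term with the second-to-last: Vt·tt = Vttt, Vttt·Vt = VtttVt, …
The next term joins VtttVtVtttVtttVtVtttVtVttt and VtttVtVtttVtttVt.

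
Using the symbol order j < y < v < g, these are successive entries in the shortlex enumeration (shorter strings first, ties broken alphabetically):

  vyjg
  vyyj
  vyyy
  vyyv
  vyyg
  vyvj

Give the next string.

The successor of vyvj increments the rightmost position that isn't already g and resets every position after it to j.

vyvy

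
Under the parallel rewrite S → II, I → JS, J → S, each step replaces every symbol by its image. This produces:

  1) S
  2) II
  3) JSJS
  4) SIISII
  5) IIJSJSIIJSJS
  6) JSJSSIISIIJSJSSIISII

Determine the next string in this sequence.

Rewriting the 20 symbols of JSJSSIISIIJSJSSIISII one by one yields S II S II II JS JS II JS JS S II S II II JS JS II JS JS; concatenated:

SIISIIIIJSJSIIJSJSSIISIIIIJSJSIIJSJS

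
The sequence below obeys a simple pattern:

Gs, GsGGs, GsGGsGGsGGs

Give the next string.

s(k+1) = s(k)·G·s(k) — each term doubles the last with 'G' between the halves.
So the next term is two copies of GsGGsGGsGGs with 'G' between the halves.

GsGGsGGsGGsGGsGGsGGsGGs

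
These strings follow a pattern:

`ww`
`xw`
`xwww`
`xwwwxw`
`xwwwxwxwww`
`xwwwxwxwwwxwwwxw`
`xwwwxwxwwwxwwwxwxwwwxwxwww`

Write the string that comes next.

xwwwxwxwwwxwwwxwxwwwxwxwwwxwwwxwxwwwxwwwxw

From term 3 onward, concatenate the last term with the second-to-last: xw·ww = xwww, xwww·xw = xwwwxw, …
Continuing: xwwwxwxwwwxwwwxwxwwwxwxwww · xwwwxwxwwwxwwwxw gives term 8.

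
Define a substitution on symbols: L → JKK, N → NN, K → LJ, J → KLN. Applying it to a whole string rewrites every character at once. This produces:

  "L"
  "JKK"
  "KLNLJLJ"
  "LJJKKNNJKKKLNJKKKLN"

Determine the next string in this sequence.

Rewriting the 19 symbols of LJJKKNNJKKKLNJKKKLN one by one yields JKK KLN KLN LJ LJ NN NN KLN LJ LJ LJ JKK NN KLN LJ LJ LJ JKK NN; concatenated:

JKKKLNKLNLJLJNNNNKLNLJLJLJJKKNNKLNLJLJLJJKKNN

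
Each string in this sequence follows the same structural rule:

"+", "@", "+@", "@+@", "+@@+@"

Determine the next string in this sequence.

Each term (from the third on) is the two preceding terms concatenated in order: term 3 = +·@ = +@.
So term 6 is @+@·+@@+@.

@+@+@@+@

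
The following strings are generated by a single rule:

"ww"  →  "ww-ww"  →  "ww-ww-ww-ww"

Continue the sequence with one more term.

ww-ww-ww-ww-ww-ww-ww-ww

s(k+1) = s(k)·-·s(k) — each term doubles the last with '-' between the halves.
So the next term is two copies of ww-ww-ww-ww with '-' between the halves.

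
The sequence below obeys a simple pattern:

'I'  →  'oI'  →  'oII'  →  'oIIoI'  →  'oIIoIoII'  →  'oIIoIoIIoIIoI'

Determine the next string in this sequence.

oIIoIoIIoIIoIoIIoIoII

This is a Fibonacci-style word recurrence s(k) = s(k−1)·s(k−2): e.g. oI·I = oII.
The next term joins oIIoIoIIoIIoI and oIIoIoII.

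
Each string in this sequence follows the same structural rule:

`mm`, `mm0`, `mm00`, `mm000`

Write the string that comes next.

Every step adds 0 to the end: s(k+1) = s(k)·0.
One more step from mm000 gives the answer.

mm0000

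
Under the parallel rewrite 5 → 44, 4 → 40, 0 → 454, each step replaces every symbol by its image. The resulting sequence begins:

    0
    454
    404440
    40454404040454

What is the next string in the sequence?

Applying the rule to each of the 14 symbols of 40454404040454 gives the pieces 40 454 40 44 40 40 454 40 454 40 454 40 44 40, which concatenate to the answer.

40454404440404544045440454404440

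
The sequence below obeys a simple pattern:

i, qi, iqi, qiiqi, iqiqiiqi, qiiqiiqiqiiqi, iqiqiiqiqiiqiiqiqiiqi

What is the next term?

Each term (from the third on) is the two preceding terms concatenated in order: term 3 = i·qi = iqi.
So term 8 is qiiqiiqiqiiqi·iqiqiiqiqiiqiiqiqiiqi.

qiiqiiqiqiiqiiqiqiiqiqiiqiiqiqiiqi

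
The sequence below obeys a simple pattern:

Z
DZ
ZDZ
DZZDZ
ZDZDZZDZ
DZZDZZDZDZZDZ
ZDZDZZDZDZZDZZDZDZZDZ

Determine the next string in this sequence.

From term 3 onward, concatenate the second-to-last term with the last: Z·DZ = ZDZ, DZ·ZDZ = DZZDZ, …
The next term joins DZZDZZDZDZZDZ and ZDZDZZDZDZZDZZDZDZZDZ.

DZZDZZDZDZZDZZDZDZZDZDZZDZZDZDZZDZ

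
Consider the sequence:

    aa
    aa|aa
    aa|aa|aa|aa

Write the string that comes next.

Each string is two copies of the previous one joined by '|'.
Doubling aa|aa|aa|aa with '|' between the halves:

aa|aa|aa|aa|aa|aa|aa|aa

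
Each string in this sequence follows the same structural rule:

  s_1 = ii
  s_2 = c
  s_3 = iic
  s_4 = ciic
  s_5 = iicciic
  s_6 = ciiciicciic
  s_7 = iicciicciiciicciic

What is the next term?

Each term (from the third on) is the two preceding terms concatenated in order: term 3 = ii·c = iic.
The next term joins ciiciicciic and iicciicciiciicciic.

ciiciicciiciicciicciiciicciic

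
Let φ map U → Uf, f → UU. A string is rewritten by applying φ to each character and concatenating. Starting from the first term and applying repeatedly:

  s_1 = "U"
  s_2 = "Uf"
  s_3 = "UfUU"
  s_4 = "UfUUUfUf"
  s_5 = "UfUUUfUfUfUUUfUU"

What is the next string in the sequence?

Applying the rule to each of the 16 symbols of UfUUUfUfUfUUUfUU gives the pieces Uf UU Uf Uf Uf UU Uf UU Uf UU Uf Uf Uf UU Uf Uf, which concatenate to the answer.

UfUUUfUfUfUUUfUUUfUUUfUfUfUUUfUf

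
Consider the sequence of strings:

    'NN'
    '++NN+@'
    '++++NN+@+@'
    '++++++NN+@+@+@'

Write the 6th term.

++++++++++NN+@+@+@+@+@

Every step adds ++ to the front and +@ to the end of the previous string.
From ++++++NN+@+@+@, 2 further steps: ++++++NN+@+@+@ → ++++++++NN+@+@+@+@ → (answer).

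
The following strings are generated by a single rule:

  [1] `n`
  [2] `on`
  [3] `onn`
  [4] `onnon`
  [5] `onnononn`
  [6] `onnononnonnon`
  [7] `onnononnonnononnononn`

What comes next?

onnononnonnononnononnonnononnonnon

This is a Fibonacci-style word recurrence s(k) = s(k−1)·s(k−2): e.g. on·n = onn.
So term 8 is onnononnonnononnononn·onnononnonnon.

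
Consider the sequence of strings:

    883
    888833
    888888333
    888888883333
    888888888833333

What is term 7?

888888888888883333333

Reading off run lengths: 8 runs 2, 4, 6, 8, 10; 3 runs 1, 2, 3, 4, 5 — each is linear in n (n = 1, 2, …).
Setting n = 7 gives 14, 7 characters in each block.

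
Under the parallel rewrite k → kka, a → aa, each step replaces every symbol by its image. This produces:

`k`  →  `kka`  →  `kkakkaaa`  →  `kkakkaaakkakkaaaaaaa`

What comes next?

kkakkaaakkakkaaaaaaakkakkaaakkakkaaaaaaaaaaaaaaa

Applying the rule to each of the 20 symbols of kkakkaaakkakkaaaaaaa gives the pieces kka kka aa kka kka aa aa aa kka kka aa kka kka aa aa aa aa aa aa aa, which concatenate to the answer.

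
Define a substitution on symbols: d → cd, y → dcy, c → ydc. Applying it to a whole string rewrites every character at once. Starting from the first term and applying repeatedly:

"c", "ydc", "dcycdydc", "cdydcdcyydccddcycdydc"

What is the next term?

Rewriting the 21 symbols of cdydcdcyydccddcycdydc one by one yields ydc cd dcy cd ydc cd ydc dcy dcy cd ydc ydc cd cd ydc dcy ydc cd dcy cd ydc; concatenated:

ydccddcycdydccdydcdcydcycdydcydccdcdydcdcyydccddcycdydc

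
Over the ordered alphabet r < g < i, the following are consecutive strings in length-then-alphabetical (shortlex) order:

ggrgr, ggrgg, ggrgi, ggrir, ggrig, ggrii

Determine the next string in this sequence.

Find the rightmost character of ggrii below i, bump it to the next letter, and reset everything to its right to r.

gggrr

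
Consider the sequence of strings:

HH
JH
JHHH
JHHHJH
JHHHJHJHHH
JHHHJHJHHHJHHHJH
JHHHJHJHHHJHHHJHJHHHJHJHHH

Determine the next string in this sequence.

JHHHJHJHHHJHHHJHJHHHJHJHHHJHHHJHJHHHJHHHJH

This is a Fibonacci-style word recurrence s(k) = s(k−1)·s(k−2): e.g. JH·HH = JHHH.
Continuing: JHHHJHJHHHJHHHJHJHHHJHJHHH · JHHHJHJHHHJHHHJH gives term 8.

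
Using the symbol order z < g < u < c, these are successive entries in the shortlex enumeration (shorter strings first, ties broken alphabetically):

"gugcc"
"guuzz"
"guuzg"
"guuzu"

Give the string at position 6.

guugz

Stepping forward 2 times from guuzu: guuzu → guuzc, then the target.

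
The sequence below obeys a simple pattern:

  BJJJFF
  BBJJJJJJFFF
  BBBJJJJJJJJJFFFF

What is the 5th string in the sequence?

BBBBBJJJJJJJJJJJJJJJFFFFFF

Reading off run lengths: B runs 1, 2, 3; J runs 3, 6, 9; F runs 2, 3, 4 — each is linear in n (n = 1, 2, …).
Setting n = 5 gives 5, 15, 6 characters in each block.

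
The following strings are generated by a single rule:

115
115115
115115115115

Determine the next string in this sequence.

Every step duplicates the string.
So the next term is two copies of 115115115115.

115115115115115115115115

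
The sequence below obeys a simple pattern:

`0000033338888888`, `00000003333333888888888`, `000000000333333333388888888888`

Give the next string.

Term n consists of 2n+1 0's, followed by 3n-2 3's, followed by 2n+3 8's, where the shown terms are n = 2, 3, 4.
At n = 5 the blocks have lengths 11, 13, 13.

0000000000033333333333338888888888888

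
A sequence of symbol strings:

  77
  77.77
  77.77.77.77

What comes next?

Each string is two copies of the previous one joined by '.'.
So the next term is two copies of 77.77.77.77 with '.' between the halves.

77.77.77.77.77.77.77.77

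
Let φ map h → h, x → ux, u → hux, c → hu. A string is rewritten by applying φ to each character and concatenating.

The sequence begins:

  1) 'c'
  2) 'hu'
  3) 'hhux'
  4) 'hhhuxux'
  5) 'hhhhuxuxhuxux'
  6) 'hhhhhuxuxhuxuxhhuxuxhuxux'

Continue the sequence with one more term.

Applying the rule to each of the 25 symbols of hhhhhuxuxhuxuxhhuxuxhuxux gives the pieces h h h h h hux ux hux ux h hux ux hux ux h h hux ux hux ux h hux ux hux ux, which concatenate to the answer.

hhhhhhuxuxhuxuxhhuxuxhuxuxhhhuxuxhuxuxhhuxuxhuxux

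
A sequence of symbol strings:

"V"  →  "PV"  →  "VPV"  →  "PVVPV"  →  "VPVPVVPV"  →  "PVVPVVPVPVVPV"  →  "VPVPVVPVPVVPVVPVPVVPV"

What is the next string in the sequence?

PVVPVVPVPVVPVVPVPVVPVPVVPVVPVPVVPV

Each term (from the third on) is the two preceding terms concatenated in order: term 3 = V·PV = VPV.
The next term joins PVVPVVPVPVVPV and VPVPVVPVPVVPVVPVPVVPV.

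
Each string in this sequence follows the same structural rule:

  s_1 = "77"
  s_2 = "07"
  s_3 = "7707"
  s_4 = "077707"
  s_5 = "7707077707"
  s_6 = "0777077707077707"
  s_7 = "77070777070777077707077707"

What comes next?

077707770707770777070777070777077707077707

This is a Fibonacci-style word recurrence s(k) = s(k−2)·s(k−1): e.g. 77·07 = 7707.
So term 8 is 0777077707077707·77070777070777077707077707.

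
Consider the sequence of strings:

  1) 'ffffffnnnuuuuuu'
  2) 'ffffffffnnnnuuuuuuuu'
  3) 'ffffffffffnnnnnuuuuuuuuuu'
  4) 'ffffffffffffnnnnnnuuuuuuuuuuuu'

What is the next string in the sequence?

Each string has the form f^{2n} n^{n} u^{2n}, where the shown terms are n = 3, 4, 5, 6.
For the next term, n = 7, so the run lengths are 14, 7, 14.

ffffffffffffffnnnnnnnuuuuuuuuuuuuuu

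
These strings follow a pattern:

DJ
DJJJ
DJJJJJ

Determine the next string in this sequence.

Each term is the previous one with JJ appended.
So the next term is DJJJJJ·JJ.

DJJJJJJJ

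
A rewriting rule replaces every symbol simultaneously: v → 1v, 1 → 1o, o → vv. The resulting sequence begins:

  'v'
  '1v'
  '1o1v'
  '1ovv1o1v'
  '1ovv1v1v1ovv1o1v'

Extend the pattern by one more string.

Replace each of the 16 characters of 1ovv1v1v1ovv1o1v in place — 1o vv 1v 1v 1o 1v 1o 1v 1o vv 1v 1v 1o vv 1o 1v — and concatenate.

1ovv1v1v1o1v1o1v1ovv1v1v1ovv1o1v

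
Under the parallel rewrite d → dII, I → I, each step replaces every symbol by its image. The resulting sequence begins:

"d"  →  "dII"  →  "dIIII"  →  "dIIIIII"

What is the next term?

Rewriting each symbol of dIIIIII: d→dII, I→I, I→I, I→I, I→I, I→I, I→I, which concatenates to dII I I I I I I.

dIIIIIIII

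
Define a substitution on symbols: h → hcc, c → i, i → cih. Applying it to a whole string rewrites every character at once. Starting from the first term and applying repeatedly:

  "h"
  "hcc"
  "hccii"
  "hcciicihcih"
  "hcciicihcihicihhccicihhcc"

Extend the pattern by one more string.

hcciicihcihicihhccicihhcccihicihhcchcciicihicihhcchccii

Replace each of the 25 characters of hcciicihcihicihhccicihhcc in place — hcc i i cih cih i cih hcc i cih hcc cih i cih hcc hcc i i cih i cih hcc hcc i i — and concatenate.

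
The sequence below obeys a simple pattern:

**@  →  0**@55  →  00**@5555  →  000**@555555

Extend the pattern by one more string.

0000**@55555555

Every step adds 0 to the front and 55 to the end of the previous string.
One more step from 000**@555555 gives the answer.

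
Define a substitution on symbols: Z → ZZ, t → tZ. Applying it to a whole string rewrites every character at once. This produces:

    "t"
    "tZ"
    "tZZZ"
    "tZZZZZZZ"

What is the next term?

Expanding tZZZZZZZ: t→tZ, Z→ZZ, Z→ZZ, Z→ZZ, Z→ZZ, Z→ZZ, Z→ZZ, Z→ZZ. Concatenated: tZ ZZ ZZ ZZ ZZ ZZ ZZ ZZ.

tZZZZZZZZZZZZZZZ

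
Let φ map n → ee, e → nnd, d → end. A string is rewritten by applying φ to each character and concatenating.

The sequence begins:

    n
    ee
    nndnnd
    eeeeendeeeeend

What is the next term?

nndnndnndnndnndeeendnndnndnndnndnndeeend

Applying the rule to each of the 14 symbols of eeeeendeeeeend gives the pieces nnd nnd nnd nnd nnd ee end nnd nnd nnd nnd nnd ee end, which concatenate to the answer.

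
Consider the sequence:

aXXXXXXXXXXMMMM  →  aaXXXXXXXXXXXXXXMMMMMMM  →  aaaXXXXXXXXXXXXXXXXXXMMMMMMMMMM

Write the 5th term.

aaaaaXXXXXXXXXXXXXXXXXXXXXXXXXXMMMMMMMMMMMMMMMM

Reading off run lengths: a runs 1, 2, 3; X runs 10, 14, 18; M runs 4, 7, 10 — each is linear in n, where the shown terms are n = 2, 3, 4.
At n = 6 the blocks have lengths 5, 26, 16.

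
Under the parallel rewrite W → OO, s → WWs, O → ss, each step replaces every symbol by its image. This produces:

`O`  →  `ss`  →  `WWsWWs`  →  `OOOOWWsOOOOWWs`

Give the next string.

ssssssssOOOOWWsssssssssOOOOWWs

Replace each of the 14 characters of OOOOWWsOOOOWWs in place — ss ss ss ss OO OO WWs ss ss ss ss OO OO WWs — and concatenate.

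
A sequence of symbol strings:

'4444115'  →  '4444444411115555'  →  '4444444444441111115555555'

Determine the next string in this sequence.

Term n consists of 4n 4's, followed by 2n 1's, followed by 3n-2 5's (n = 1, 2, …).
At n = 4 the blocks have lengths 16, 8, 10.

4444444444444444111111115555555555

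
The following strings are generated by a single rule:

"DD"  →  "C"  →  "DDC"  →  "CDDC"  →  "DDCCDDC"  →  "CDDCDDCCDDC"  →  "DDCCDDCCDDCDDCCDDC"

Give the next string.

From term 3 onward, concatenate the second-to-last term with the last: DD·C = DDC, C·DDC = CDDC, …
Continuing: CDDCDDCCDDC · DDCCDDCCDDCDDCCDDC gives term 8.

CDDCDDCCDDCDDCCDDCCDDCDDCCDDC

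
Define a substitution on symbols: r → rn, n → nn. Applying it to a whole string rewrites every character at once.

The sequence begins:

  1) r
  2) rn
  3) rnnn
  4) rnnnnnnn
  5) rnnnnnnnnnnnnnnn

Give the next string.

Rewriting the 16 symbols of rnnnnnnnnnnnnnnn one by one yields rn nn nn nn nn nn nn nn nn nn nn nn nn nn nn nn; concatenated:

rnnnnnnnnnnnnnnnnnnnnnnnnnnnnnnn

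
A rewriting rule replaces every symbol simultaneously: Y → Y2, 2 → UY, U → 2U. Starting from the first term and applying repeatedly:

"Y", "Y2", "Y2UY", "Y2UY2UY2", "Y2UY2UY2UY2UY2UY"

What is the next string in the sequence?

Rewriting the 16 symbols of Y2UY2UY2UY2UY2UY one by one yields Y2 UY 2U Y2 UY 2U Y2 UY 2U Y2 UY 2U Y2 UY 2U Y2; concatenated:

Y2UY2UY2UY2UY2UY2UY2UY2UY2UY2UY2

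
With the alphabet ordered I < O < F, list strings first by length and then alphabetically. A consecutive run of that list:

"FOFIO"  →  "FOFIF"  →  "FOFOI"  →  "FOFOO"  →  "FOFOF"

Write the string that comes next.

The successor of FOFOF increments the rightmost position that isn't already F and resets every position after it to I.

FOFFI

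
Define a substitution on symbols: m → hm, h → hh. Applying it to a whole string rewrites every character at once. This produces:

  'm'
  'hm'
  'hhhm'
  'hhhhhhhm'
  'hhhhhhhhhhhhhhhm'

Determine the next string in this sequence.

Replace each of the 16 characters of hhhhhhhhhhhhhhhm in place — hh hh hh hh hh hh hh hh hh hh hh hh hh hh hh hm — and concatenate.

hhhhhhhhhhhhhhhhhhhhhhhhhhhhhhhm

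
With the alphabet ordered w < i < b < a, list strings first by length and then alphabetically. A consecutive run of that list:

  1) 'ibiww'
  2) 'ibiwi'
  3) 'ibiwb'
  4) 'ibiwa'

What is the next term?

Find the rightmost character of ibiwa below a, bump it to the next letter, and reset everything to its right to w.

ibiiw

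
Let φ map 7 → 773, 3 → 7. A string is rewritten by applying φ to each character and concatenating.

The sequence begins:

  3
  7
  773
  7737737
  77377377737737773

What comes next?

77377377737737773773773777377377737737737

Applying the rule to each of the 17 symbols of 77377377737737773 gives the pieces 773 773 7 773 773 7 773 773 773 7 773 773 7 773 773 773 7, which concatenate to the answer.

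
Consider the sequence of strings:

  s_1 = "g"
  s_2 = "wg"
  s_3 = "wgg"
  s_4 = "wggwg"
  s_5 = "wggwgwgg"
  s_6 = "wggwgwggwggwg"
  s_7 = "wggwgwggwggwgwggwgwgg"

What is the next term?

This is a Fibonacci-style word recurrence s(k) = s(k−1)·s(k−2): e.g. wg·g = wgg.
So term 8 is wggwgwggwggwgwggwgwgg·wggwgwggwggwg.

wggwgwggwggwgwggwgwggwggwgwggwggwg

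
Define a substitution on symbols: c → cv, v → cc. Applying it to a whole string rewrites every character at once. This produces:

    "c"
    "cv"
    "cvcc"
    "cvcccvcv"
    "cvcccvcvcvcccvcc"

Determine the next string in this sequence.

Replace each of the 16 characters of cvcccvcvcvcccvcc in place — cv cc cv cv cv cc cv cc cv cc cv cv cv cc cv cv — and concatenate.

cvcccvcvcvcccvcccvcccvcvcvcccvcv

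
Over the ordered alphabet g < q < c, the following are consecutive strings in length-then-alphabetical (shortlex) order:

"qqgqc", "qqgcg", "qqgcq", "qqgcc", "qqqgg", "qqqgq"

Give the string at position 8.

qqqqg

Stepping forward 2 times from qqqgq: qqqgq → qqqgc, then the target.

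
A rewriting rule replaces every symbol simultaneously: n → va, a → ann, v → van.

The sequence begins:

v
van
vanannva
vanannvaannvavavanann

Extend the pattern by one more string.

φ(vanannvaannvavavanann) expands symbol-by-symbol to van ann va ann va va van ann ann va va van ann van ann van ann va ann va va; joining the 21 pieces gives the next term.

vanannvaannvavavanannannvavavanannvanannvanannvaannvava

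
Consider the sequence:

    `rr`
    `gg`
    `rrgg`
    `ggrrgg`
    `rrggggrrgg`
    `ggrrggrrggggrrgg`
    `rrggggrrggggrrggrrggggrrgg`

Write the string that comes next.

From term 3 onward, concatenate the second-to-last term with the last: rr·gg = rrgg, gg·rrgg = ggrrgg, …
The next term joins ggrrggrrggggrrgg and rrggggrrggggrrggrrggggrrgg.

ggrrggrrggggrrggrrggggrrggggrrggrrggggrrgg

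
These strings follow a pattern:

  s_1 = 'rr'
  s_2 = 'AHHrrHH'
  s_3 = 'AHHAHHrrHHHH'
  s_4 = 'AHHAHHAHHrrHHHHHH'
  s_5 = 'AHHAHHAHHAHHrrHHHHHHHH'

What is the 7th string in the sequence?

AHHAHHAHHAHHAHHAHHrrHHHHHHHHHHHH

Each term wraps the previous one in AHH on the left and HH on the right.
From AHHAHHAHHAHHrrHHHHHHHH, 2 further steps: AHHAHHAHHAHHrrHHHHHHHH → AHHAHHAHHAHHAHHrrHHHHHHHHHH → (answer).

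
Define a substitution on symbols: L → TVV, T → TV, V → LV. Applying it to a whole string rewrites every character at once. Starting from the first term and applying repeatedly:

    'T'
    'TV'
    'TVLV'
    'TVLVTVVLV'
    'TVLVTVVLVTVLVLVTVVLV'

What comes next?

Rewriting the 20 symbols of TVLVTVVLVTVLVLVTVVLV one by one yields TV LV TVV LV TV LV LV TVV LV TV LV TVV LV TVV LV TV LV LV TVV LV; concatenated:

TVLVTVVLVTVLVLVTVVLVTVLVTVVLVTVVLVTVLVLVTVVLV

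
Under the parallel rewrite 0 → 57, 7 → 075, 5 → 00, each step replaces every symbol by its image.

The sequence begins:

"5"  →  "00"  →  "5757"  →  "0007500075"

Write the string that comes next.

Expanding 0007500075: 0→57, 0→57, 0→57, 7→075, 5→00, 0→57, 0→57, 0→57, 7→075, 5→00. Concatenated: 57 57 57 075 00 57 57 57 075 00.

5757570750057575707500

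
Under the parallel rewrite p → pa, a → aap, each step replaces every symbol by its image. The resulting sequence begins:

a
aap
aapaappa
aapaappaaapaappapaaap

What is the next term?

aapaappaaapaappapaaapaapaappaaapaappapaaappaaapaapaappa

Replace each of the 21 characters of aapaappaaapaappapaaap in place — aap aap pa aap aap pa pa aap aap aap pa aap aap pa pa aap pa aap aap aap pa — and concatenate.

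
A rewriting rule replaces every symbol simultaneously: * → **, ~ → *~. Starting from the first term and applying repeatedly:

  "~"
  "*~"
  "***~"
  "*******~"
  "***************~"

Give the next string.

Rewriting the 16 symbols of ***************~ one by one yields ** ** ** ** ** ** ** ** ** ** ** ** ** ** ** *~; concatenated:

*******************************~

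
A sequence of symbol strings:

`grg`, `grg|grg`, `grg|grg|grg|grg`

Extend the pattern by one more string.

s(k+1) = s(k)·|·s(k) — each term doubles the last with '|' between the halves.
So the next term is two copies of grg|grg|grg|grg with '|' between the halves.

grg|grg|grg|grg|grg|grg|grg|grg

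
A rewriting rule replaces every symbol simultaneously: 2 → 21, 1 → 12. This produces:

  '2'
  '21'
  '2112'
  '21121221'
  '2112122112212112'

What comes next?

Applying the rule to each of the 16 symbols of 2112122112212112 gives the pieces 21 12 12 21 12 21 21 12 12 21 21 12 21 12 12 21, which concatenate to the answer.

21121221122121121221211221121221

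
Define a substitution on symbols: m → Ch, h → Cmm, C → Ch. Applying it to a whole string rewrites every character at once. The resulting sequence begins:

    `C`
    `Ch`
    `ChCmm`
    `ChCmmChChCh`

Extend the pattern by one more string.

Rewriting each symbol of ChCmmChChCh: C→Ch, h→Cmm, C→Ch, m→Ch, m→Ch, C→Ch, h→Cmm, C→Ch, h→Cmm, C→Ch, h→Cmm, which concatenates to Ch Cmm Ch Ch Ch Ch Cmm Ch Cmm Ch Cmm.

ChCmmChChChChCmmChCmmChCmm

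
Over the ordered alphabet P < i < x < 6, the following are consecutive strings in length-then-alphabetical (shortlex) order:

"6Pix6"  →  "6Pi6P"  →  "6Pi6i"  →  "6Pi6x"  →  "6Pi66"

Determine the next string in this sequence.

Treat 6Pi66 as a base-4 numeral over the given alphabet and add one, carrying through any trailing 6's.

6PxPP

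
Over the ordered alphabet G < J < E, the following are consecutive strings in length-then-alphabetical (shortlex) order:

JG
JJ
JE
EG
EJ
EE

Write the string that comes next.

GGG

After EE the length-2 strings are exhausted; the first length-3 string is 3 copies of G.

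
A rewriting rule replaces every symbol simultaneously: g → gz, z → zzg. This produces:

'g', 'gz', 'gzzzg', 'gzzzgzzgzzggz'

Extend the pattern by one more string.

Rewriting the 13 symbols of gzzzgzzgzzggz one by one yields gz zzg zzg zzg gz zzg zzg gz zzg zzg gz gz zzg; concatenated:

gzzzgzzgzzggzzzgzzggzzzgzzggzgzzzg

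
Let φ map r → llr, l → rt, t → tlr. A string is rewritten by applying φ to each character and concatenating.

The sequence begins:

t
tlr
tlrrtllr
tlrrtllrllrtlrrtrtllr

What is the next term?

tlrrtllrllrtlrrtrtllrrtrtllrtlrrtllrllrtlrllrtlrrtrtllr

φ(tlrrtllrllrtlrrtrtllr) expands symbol-by-symbol to tlr rt llr llr tlr rt rt llr rt rt llr tlr rt llr llr tlr llr tlr rt rt llr; joining the 21 pieces gives the next term.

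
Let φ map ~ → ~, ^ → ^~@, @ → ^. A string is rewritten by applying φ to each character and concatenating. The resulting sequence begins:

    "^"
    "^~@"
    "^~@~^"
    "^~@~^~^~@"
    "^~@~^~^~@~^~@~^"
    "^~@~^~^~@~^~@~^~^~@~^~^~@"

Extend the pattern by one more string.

^~@~^~^~@~^~@~^~^~@~^~^~@~^~@~^~^~@~^~@~^

φ(^~@~^~^~@~^~@~^~^~@~^~^~@) expands symbol-by-symbol to ^~@ ~ ^ ~ ^~@ ~ ^~@ ~ ^ ~ ^~@ ~ ^ ~ ^~@ ~ ^~@ ~ ^ ~ ^~@ ~ ^~@ ~ ^; joining the 25 pieces gives the next term.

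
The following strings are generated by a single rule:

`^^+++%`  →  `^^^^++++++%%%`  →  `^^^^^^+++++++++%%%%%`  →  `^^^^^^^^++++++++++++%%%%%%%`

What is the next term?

^^^^^^^^^^+++++++++++++++%%%%%%%%%

Reading off run lengths: ^ runs 2, 4, 6, 8; + runs 3, 6, 9, 12; % runs 1, 3, 5, 7 — each is linear in n (n = 1, 2, …).
For the next term, n = 5, so the run lengths are 10, 15, 9.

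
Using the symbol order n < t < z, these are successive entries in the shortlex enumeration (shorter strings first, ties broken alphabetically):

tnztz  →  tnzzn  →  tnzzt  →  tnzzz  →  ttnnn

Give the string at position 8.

ttntn

Advancing 3 positions from ttnnn through ttnnn → ttnnt → ttnnz reaches term 8.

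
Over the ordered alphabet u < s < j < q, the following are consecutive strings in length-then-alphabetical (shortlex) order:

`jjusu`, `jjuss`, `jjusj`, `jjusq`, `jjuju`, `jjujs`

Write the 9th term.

Stepping forward 3 times from jjujs: jjujs → jjujj → jjujq, then the target.

jjuqu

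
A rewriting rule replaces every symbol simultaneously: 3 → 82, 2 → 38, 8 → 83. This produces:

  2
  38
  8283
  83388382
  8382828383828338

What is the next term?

83828338833883828382833883828283

Applying the rule to each of the 16 symbols of 8382828383828338 gives the pieces 83 82 83 38 83 38 83 82 83 82 83 38 83 82 82 83, which concatenate to the answer.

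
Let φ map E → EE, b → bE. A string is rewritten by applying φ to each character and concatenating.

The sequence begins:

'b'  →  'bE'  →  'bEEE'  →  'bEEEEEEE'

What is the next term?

Expanding bEEEEEEE: b→bE, E→EE, E→EE, E→EE, E→EE, E→EE, E→EE, E→EE. Concatenated: bE EE EE EE EE EE EE EE.

bEEEEEEEEEEEEEEE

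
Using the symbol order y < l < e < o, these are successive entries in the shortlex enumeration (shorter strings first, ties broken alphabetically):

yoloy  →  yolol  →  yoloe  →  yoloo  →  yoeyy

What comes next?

yoeyl

Treat yoeyy as a base-4 numeral over the given alphabet and add one, carrying through any trailing o's.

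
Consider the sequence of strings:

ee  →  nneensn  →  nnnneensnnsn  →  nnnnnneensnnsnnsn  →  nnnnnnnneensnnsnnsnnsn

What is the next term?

s(k+1) = nn·s(k)·nsn, so each term gains nn as a prefix and nsn as a suffix.
Applying this once more to nnnnnnnneensnnsnnsnnsn:

nnnnnnnnnneensnnsnnsnnsnnsn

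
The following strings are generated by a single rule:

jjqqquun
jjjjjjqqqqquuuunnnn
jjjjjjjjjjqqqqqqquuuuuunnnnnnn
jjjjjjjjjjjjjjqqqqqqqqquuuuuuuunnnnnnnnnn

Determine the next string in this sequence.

The n-th term is 4n-2 j's then 2n+1 q's then 2n u's then 3n-2 n's (n = 1, 2, …).
For the next term, n = 5, so the run lengths are 18, 11, 10, 13.

jjjjjjjjjjjjjjjjjjqqqqqqqqqqquuuuuuuuuunnnnnnnnnnnnn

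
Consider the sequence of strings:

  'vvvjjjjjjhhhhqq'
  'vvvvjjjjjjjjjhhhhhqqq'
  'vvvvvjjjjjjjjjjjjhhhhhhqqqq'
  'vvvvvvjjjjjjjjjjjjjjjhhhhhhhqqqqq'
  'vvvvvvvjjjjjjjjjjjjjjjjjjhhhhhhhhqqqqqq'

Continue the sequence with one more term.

Term n consists of n+1 v's, followed by 3n j's, followed by n+2 h's, followed by n q's, where the shown terms are n = 2, 3, 4, 5, 6.
Setting n = 7 gives 8, 21, 9, 7 characters in each block.

vvvvvvvvjjjjjjjjjjjjjjjjjjjjjhhhhhhhhhqqqqqqq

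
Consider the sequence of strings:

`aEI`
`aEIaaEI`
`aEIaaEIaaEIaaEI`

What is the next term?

Every step duplicates the string with 'a' between the halves.
Doubling aEIaaEIaaEIaaEI with 'a' between the halves:

aEIaaEIaaEIaaEIaaEIaaEIaaEIaaEI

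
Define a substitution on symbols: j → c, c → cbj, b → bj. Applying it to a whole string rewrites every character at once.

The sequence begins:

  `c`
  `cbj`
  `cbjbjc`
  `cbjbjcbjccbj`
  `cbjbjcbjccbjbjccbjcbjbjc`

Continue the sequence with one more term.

cbjbjcbjccbjbjccbjcbjbjcbjccbjcbjbjccbjbjcbjccbj

Replace each of the 24 characters of cbjbjcbjccbjbjccbjcbjbjc in place — cbj bj c bj c cbj bj c cbj cbj bj c bj c cbj cbj bj c cbj bj c bj c cbj — and concatenate.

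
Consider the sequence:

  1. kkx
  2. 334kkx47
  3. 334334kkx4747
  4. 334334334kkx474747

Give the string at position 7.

s(k+1) = 334·s(k)·47, so each term gains 334 as a prefix and 47 as a suffix.
From 334334334kkx474747, 3 further steps: 334334334kkx474747 → 334334334334kkx47474747 → 334334334334334kkx4747474747 → (answer).

334334334334334334kkx474747474747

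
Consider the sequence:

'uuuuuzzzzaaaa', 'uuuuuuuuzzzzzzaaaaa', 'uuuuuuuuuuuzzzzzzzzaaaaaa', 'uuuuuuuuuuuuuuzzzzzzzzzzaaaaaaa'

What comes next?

Term n consists of 3n+2 u's, followed by 2n+2 z's, followed by n+3 a's (n = 1, 2, …).
Setting n = 5 gives 17, 12, 8 characters in each block.

uuuuuuuuuuuuuuuuuzzzzzzzzzzzzaaaaaaaa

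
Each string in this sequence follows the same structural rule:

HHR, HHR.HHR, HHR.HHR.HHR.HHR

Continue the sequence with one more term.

HHR.HHR.HHR.HHR.HHR.HHR.HHR.HHR

s(k+1) = s(k)·.·s(k) — each term doubles the last with '.' between the halves.
So the next term is two copies of HHR.HHR.HHR.HHR with '.' between the halves.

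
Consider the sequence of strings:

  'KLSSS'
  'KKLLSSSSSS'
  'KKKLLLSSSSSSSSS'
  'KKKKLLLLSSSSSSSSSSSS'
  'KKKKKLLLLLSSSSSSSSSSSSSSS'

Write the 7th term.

Term n consists of n K's, followed by n L's, followed by 3n S's (n = 1, 2, …).
Setting n = 7 gives 7, 7, 21 characters in each block.

KKKKKKKLLLLLLLSSSSSSSSSSSSSSSSSSSSS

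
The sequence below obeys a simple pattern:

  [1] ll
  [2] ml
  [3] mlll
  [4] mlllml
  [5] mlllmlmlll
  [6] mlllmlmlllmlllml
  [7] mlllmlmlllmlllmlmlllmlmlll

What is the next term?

Each term (from the third on) is the previous term followed by the one before it: term 3 = ml·ll = mlll.
Continuing: mlllmlmlllmlllmlmlllmlmlll · mlllmlmlllmlllml gives term 8.

mlllmlmlllmlllmlmlllmlmlllmlllmlmlllmlllml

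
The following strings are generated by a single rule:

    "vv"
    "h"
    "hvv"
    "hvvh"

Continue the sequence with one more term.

Each term (from the third on) is the previous term followed by the one before it: term 3 = h·vv = hvv.
Continuing: hvvh · hvv gives term 5.

hvvhhvv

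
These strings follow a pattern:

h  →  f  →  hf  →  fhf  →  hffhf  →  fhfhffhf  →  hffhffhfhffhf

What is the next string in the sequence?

Each term (from the third on) is the two preceding terms concatenated in order: term 3 = h·f = hf.
Continuing: fhfhffhf · hffhffhfhffhf gives term 8.

fhfhffhfhffhffhfhffhf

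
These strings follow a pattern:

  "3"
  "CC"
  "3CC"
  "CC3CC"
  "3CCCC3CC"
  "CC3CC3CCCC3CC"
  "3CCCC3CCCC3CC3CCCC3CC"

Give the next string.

CC3CC3CCCC3CC3CCCC3CCCC3CC3CCCC3CC

This is a Fibonacci-style word recurrence s(k) = s(k−2)·s(k−1): e.g. 3·CC = 3CC.
So term 8 is CC3CC3CCCC3CC·3CCCC3CCCC3CC3CCCC3CC.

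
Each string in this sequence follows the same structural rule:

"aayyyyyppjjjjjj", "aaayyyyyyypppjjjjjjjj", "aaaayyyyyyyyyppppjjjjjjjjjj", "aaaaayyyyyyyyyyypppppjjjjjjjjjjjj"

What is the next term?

Reading off run lengths: a runs 2, 3, 4, 5; y runs 5, 7, 9, 11; p runs 2, 3, 4, 5; j runs 6, 8, 10, 12 — each is linear in n, where the shown terms are n = 2, 3, 4, 5.
Setting n = 6 gives 6, 13, 6, 14 characters in each block.

aaaaaayyyyyyyyyyyyyppppppjjjjjjjjjjjjjj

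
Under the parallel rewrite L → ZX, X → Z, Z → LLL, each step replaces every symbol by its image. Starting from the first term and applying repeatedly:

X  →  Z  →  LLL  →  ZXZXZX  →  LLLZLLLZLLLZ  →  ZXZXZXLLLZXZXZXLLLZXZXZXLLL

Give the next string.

LLLZLLLZLLLZZXZXZXLLLZLLLZLLLZZXZXZXLLLZLLLZLLLZZXZXZX

Replace each of the 27 characters of ZXZXZXLLLZXZXZXLLLZXZXZXLLL in place — LLL Z LLL Z LLL Z ZX ZX ZX LLL Z LLL Z LLL Z ZX ZX ZX LLL Z LLL Z LLL Z ZX ZX ZX — and concatenate.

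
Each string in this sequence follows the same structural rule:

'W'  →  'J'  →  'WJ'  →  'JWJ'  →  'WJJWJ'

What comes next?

JWJWJJWJ

From term 3 onward, concatenate the second-to-last term with the last: W·J = WJ, J·WJ = JWJ, …
So term 6 is JWJ·WJJWJ.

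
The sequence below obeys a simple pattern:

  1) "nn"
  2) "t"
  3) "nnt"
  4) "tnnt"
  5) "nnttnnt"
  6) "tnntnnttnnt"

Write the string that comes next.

Each term (from the third on) is the two preceding terms concatenated in order: term 3 = nn·t = nnt.
So term 7 is nnttnnt·tnntnnttnnt.

nnttnnttnntnnttnnt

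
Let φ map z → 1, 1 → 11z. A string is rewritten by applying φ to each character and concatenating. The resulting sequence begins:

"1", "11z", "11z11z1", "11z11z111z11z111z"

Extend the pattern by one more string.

11z11z111z11z111z11z11z111z11z111z11z11z1

Replace each of the 17 characters of 11z11z111z11z111z in place — 11z 11z 1 11z 11z 1 11z 11z 11z 1 11z 11z 1 11z 11z 11z 1 — and concatenate.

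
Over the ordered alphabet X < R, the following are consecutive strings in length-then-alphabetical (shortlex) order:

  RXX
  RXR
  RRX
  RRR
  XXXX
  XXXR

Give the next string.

Treat XXXR as a base-2 numeral over the given alphabet and add one, carrying through any trailing R's.

XXRX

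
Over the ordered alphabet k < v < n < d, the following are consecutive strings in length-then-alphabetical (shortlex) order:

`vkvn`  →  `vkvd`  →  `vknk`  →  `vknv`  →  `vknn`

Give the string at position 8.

Advancing 3 positions from vknn through vknn → vknd → vkdk reaches term 8.

vkdv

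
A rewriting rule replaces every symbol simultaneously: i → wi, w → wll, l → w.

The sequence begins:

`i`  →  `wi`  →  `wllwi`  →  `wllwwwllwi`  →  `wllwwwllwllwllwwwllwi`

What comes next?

Rewriting the 21 symbols of wllwwwllwllwllwwwllwi one by one yields wll w w wll wll wll w w wll w w wll w w wll wll wll w w wll wi; concatenated:

wllwwwllwllwllwwwllwwwllwwwllwllwllwwwllwi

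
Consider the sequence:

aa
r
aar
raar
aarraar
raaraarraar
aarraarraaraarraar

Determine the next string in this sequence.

Each term (from the third on) is the two preceding terms concatenated in order: term 3 = aa·r = aar.
So term 8 is raaraarraar·aarraarraaraarraar.

raaraarraaraarraarraaraarraar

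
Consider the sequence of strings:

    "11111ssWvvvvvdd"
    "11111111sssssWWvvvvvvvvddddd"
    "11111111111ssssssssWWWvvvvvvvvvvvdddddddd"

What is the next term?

11111111111111sssssssssssWWWWvvvvvvvvvvvvvvddddddddddd

Term n consists of 3n+2 1's, followed by 3n-1 s's, followed by n W's, followed by 3n+2 v's, followed by 3n-1 d's (n = 1, 2, …).
For the next term, n = 4, so the run lengths are 14, 11, 4, 14, 11.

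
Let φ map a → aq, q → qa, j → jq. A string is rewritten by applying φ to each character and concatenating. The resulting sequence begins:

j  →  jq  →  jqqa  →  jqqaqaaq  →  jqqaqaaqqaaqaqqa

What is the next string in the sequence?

Rewriting the 16 symbols of jqqaqaaqqaaqaqqa one by one yields jq qa qa aq qa aq aq qa qa aq aq qa aq qa qa aq; concatenated:

jqqaqaaqqaaqaqqaqaaqaqqaaqqaqaaq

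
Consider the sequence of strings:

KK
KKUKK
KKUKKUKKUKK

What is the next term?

s(k+1) = s(k)·U·s(k) — each term doubles the last with 'U' between the halves.
One more doubling of KKUKKUKKUKK gives the answer.

KKUKKUKKUKKUKKUKKUKKUKK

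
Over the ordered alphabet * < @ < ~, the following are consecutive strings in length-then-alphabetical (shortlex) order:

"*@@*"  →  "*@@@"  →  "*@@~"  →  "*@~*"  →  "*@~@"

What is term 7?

*~**

Stepping forward 2 times from *@~@: *@~@ → *@~~, then the target.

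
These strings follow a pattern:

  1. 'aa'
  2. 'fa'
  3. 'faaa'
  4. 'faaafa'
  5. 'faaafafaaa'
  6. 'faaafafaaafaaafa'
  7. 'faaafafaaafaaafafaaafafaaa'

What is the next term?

faaafafaaafaaafafaaafafaaafaaafafaaafaaafa

This is a Fibonacci-style word recurrence s(k) = s(k−1)·s(k−2): e.g. fa·aa = faaa.
The next term joins faaafafaaafaaafafaaafafaaa and faaafafaaafaaafa.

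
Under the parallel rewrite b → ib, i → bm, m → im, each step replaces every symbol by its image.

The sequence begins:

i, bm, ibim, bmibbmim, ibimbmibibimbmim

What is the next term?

Rewriting the 16 symbols of ibimbmibibimbmim one by one yields bm ib bm im ib im bm ib bm ib bm im ib im bm im; concatenated:

bmibbmimibimbmibbmibbmimibimbmim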